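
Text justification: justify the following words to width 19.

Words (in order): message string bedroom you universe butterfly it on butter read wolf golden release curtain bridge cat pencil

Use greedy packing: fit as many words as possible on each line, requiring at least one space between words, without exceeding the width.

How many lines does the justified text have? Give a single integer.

Line 1: ['message', 'string'] (min_width=14, slack=5)
Line 2: ['bedroom', 'you'] (min_width=11, slack=8)
Line 3: ['universe', 'butterfly'] (min_width=18, slack=1)
Line 4: ['it', 'on', 'butter', 'read'] (min_width=17, slack=2)
Line 5: ['wolf', 'golden', 'release'] (min_width=19, slack=0)
Line 6: ['curtain', 'bridge', 'cat'] (min_width=18, slack=1)
Line 7: ['pencil'] (min_width=6, slack=13)
Total lines: 7

Answer: 7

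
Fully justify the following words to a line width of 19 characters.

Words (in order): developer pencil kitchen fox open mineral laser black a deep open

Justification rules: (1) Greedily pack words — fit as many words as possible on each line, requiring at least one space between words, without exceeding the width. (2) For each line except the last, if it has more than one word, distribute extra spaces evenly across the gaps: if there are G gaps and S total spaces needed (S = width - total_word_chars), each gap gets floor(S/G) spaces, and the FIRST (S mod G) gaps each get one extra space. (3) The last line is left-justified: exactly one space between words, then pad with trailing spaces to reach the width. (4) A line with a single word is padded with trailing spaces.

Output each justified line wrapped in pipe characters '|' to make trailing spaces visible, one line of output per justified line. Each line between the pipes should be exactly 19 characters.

Line 1: ['developer', 'pencil'] (min_width=16, slack=3)
Line 2: ['kitchen', 'fox', 'open'] (min_width=16, slack=3)
Line 3: ['mineral', 'laser', 'black'] (min_width=19, slack=0)
Line 4: ['a', 'deep', 'open'] (min_width=11, slack=8)

Answer: |developer    pencil|
|kitchen   fox  open|
|mineral laser black|
|a deep open        |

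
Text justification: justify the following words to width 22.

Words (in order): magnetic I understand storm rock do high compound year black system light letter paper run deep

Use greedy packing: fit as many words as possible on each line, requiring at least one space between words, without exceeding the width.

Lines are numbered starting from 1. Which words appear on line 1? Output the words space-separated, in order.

Line 1: ['magnetic', 'I', 'understand'] (min_width=21, slack=1)
Line 2: ['storm', 'rock', 'do', 'high'] (min_width=18, slack=4)
Line 3: ['compound', 'year', 'black'] (min_width=19, slack=3)
Line 4: ['system', 'light', 'letter'] (min_width=19, slack=3)
Line 5: ['paper', 'run', 'deep'] (min_width=14, slack=8)

Answer: magnetic I understand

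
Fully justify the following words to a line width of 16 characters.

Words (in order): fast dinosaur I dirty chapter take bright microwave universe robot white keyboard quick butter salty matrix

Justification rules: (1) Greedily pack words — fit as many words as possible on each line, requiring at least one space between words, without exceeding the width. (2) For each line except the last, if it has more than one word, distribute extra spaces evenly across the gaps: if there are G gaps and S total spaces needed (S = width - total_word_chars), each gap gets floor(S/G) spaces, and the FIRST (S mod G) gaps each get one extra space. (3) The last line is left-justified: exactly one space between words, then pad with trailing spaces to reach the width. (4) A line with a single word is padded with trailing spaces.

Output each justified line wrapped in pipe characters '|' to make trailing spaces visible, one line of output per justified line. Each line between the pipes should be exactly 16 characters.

Answer: |fast  dinosaur I|
|dirty    chapter|
|take      bright|
|microwave       |
|universe   robot|
|white   keyboard|
|quick     butter|
|salty matrix    |

Derivation:
Line 1: ['fast', 'dinosaur', 'I'] (min_width=15, slack=1)
Line 2: ['dirty', 'chapter'] (min_width=13, slack=3)
Line 3: ['take', 'bright'] (min_width=11, slack=5)
Line 4: ['microwave'] (min_width=9, slack=7)
Line 5: ['universe', 'robot'] (min_width=14, slack=2)
Line 6: ['white', 'keyboard'] (min_width=14, slack=2)
Line 7: ['quick', 'butter'] (min_width=12, slack=4)
Line 8: ['salty', 'matrix'] (min_width=12, slack=4)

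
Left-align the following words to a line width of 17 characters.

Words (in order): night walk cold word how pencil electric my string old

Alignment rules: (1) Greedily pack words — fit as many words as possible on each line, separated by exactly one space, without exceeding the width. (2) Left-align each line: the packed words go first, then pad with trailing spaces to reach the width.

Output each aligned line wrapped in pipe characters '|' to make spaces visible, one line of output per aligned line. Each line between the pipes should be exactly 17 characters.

Line 1: ['night', 'walk', 'cold'] (min_width=15, slack=2)
Line 2: ['word', 'how', 'pencil'] (min_width=15, slack=2)
Line 3: ['electric', 'my'] (min_width=11, slack=6)
Line 4: ['string', 'old'] (min_width=10, slack=7)

Answer: |night walk cold  |
|word how pencil  |
|electric my      |
|string old       |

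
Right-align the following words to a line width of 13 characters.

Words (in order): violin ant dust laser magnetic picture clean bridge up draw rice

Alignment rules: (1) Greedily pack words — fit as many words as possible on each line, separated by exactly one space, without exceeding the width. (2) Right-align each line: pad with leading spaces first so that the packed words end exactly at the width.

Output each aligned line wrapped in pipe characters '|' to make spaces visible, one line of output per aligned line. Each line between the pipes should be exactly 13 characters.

Line 1: ['violin', 'ant'] (min_width=10, slack=3)
Line 2: ['dust', 'laser'] (min_width=10, slack=3)
Line 3: ['magnetic'] (min_width=8, slack=5)
Line 4: ['picture', 'clean'] (min_width=13, slack=0)
Line 5: ['bridge', 'up'] (min_width=9, slack=4)
Line 6: ['draw', 'rice'] (min_width=9, slack=4)

Answer: |   violin ant|
|   dust laser|
|     magnetic|
|picture clean|
|    bridge up|
|    draw rice|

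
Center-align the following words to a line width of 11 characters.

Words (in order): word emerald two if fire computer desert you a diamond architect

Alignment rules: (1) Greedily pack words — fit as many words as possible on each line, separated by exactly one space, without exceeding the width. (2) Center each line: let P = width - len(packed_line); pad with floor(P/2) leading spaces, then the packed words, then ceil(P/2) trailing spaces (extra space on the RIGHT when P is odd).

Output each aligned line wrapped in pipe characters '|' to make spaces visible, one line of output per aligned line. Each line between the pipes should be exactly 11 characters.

Line 1: ['word'] (min_width=4, slack=7)
Line 2: ['emerald', 'two'] (min_width=11, slack=0)
Line 3: ['if', 'fire'] (min_width=7, slack=4)
Line 4: ['computer'] (min_width=8, slack=3)
Line 5: ['desert', 'you'] (min_width=10, slack=1)
Line 6: ['a', 'diamond'] (min_width=9, slack=2)
Line 7: ['architect'] (min_width=9, slack=2)

Answer: |   word    |
|emerald two|
|  if fire  |
| computer  |
|desert you |
| a diamond |
| architect |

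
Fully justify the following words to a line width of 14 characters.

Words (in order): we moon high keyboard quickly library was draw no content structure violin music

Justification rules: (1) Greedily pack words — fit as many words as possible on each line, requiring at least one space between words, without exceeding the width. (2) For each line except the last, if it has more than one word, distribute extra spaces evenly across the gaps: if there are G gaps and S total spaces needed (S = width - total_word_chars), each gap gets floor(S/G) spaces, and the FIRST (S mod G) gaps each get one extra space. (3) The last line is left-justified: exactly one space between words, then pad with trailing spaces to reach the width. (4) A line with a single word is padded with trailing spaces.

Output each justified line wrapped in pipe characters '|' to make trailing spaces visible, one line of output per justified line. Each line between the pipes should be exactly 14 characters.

Line 1: ['we', 'moon', 'high'] (min_width=12, slack=2)
Line 2: ['keyboard'] (min_width=8, slack=6)
Line 3: ['quickly'] (min_width=7, slack=7)
Line 4: ['library', 'was'] (min_width=11, slack=3)
Line 5: ['draw', 'no'] (min_width=7, slack=7)
Line 6: ['content'] (min_width=7, slack=7)
Line 7: ['structure'] (min_width=9, slack=5)
Line 8: ['violin', 'music'] (min_width=12, slack=2)

Answer: |we  moon  high|
|keyboard      |
|quickly       |
|library    was|
|draw        no|
|content       |
|structure     |
|violin music  |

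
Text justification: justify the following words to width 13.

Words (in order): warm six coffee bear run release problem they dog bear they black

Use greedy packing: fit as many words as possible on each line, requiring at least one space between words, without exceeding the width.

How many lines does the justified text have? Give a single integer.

Line 1: ['warm', 'six'] (min_width=8, slack=5)
Line 2: ['coffee', 'bear'] (min_width=11, slack=2)
Line 3: ['run', 'release'] (min_width=11, slack=2)
Line 4: ['problem', 'they'] (min_width=12, slack=1)
Line 5: ['dog', 'bear', 'they'] (min_width=13, slack=0)
Line 6: ['black'] (min_width=5, slack=8)
Total lines: 6

Answer: 6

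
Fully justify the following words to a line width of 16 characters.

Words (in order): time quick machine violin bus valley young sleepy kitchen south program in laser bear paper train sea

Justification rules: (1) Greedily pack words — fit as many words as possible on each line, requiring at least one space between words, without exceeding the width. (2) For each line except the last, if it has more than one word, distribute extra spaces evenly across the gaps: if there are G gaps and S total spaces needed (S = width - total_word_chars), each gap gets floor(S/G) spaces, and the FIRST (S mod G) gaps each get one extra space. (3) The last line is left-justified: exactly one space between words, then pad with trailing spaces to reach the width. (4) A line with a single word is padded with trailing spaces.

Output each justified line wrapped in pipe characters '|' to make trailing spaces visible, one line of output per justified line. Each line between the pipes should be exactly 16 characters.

Answer: |time       quick|
|machine   violin|
|bus valley young|
|sleepy   kitchen|
|south program in|
|laser bear paper|
|train sea       |

Derivation:
Line 1: ['time', 'quick'] (min_width=10, slack=6)
Line 2: ['machine', 'violin'] (min_width=14, slack=2)
Line 3: ['bus', 'valley', 'young'] (min_width=16, slack=0)
Line 4: ['sleepy', 'kitchen'] (min_width=14, slack=2)
Line 5: ['south', 'program', 'in'] (min_width=16, slack=0)
Line 6: ['laser', 'bear', 'paper'] (min_width=16, slack=0)
Line 7: ['train', 'sea'] (min_width=9, slack=7)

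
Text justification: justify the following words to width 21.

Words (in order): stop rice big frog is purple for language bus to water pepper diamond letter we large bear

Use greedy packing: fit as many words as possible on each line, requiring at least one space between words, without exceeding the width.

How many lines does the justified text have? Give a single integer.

Line 1: ['stop', 'rice', 'big', 'frog', 'is'] (min_width=21, slack=0)
Line 2: ['purple', 'for', 'language'] (min_width=19, slack=2)
Line 3: ['bus', 'to', 'water', 'pepper'] (min_width=19, slack=2)
Line 4: ['diamond', 'letter', 'we'] (min_width=17, slack=4)
Line 5: ['large', 'bear'] (min_width=10, slack=11)
Total lines: 5

Answer: 5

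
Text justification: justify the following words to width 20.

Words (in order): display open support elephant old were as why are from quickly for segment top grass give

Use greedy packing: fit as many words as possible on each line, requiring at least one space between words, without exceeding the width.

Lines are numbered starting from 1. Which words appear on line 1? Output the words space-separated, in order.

Answer: display open support

Derivation:
Line 1: ['display', 'open', 'support'] (min_width=20, slack=0)
Line 2: ['elephant', 'old', 'were', 'as'] (min_width=20, slack=0)
Line 3: ['why', 'are', 'from', 'quickly'] (min_width=20, slack=0)
Line 4: ['for', 'segment', 'top'] (min_width=15, slack=5)
Line 5: ['grass', 'give'] (min_width=10, slack=10)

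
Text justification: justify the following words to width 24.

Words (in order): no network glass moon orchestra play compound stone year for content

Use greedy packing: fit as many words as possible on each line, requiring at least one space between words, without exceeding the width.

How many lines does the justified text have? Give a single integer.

Line 1: ['no', 'network', 'glass', 'moon'] (min_width=21, slack=3)
Line 2: ['orchestra', 'play', 'compound'] (min_width=23, slack=1)
Line 3: ['stone', 'year', 'for', 'content'] (min_width=22, slack=2)
Total lines: 3

Answer: 3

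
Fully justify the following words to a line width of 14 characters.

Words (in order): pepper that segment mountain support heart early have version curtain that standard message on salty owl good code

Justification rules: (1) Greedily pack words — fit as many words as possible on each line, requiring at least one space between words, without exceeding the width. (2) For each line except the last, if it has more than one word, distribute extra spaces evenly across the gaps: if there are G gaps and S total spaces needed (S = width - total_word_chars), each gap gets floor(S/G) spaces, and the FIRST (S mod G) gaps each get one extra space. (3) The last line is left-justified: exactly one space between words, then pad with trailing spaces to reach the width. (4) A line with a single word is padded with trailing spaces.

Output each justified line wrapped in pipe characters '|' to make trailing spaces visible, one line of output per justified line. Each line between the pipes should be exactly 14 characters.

Answer: |pepper    that|
|segment       |
|mountain      |
|support  heart|
|early     have|
|version       |
|curtain   that|
|standard      |
|message     on|
|salty owl good|
|code          |

Derivation:
Line 1: ['pepper', 'that'] (min_width=11, slack=3)
Line 2: ['segment'] (min_width=7, slack=7)
Line 3: ['mountain'] (min_width=8, slack=6)
Line 4: ['support', 'heart'] (min_width=13, slack=1)
Line 5: ['early', 'have'] (min_width=10, slack=4)
Line 6: ['version'] (min_width=7, slack=7)
Line 7: ['curtain', 'that'] (min_width=12, slack=2)
Line 8: ['standard'] (min_width=8, slack=6)
Line 9: ['message', 'on'] (min_width=10, slack=4)
Line 10: ['salty', 'owl', 'good'] (min_width=14, slack=0)
Line 11: ['code'] (min_width=4, slack=10)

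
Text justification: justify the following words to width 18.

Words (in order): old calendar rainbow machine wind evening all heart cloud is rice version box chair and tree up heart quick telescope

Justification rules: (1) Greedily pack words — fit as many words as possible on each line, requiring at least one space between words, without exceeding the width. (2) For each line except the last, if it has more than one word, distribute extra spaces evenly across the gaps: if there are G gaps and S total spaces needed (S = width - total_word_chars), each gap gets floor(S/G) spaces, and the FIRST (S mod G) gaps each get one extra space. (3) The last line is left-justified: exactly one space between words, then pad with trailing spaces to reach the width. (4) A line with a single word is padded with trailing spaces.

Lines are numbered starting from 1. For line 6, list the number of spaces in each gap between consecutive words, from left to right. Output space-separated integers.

Line 1: ['old', 'calendar'] (min_width=12, slack=6)
Line 2: ['rainbow', 'machine'] (min_width=15, slack=3)
Line 3: ['wind', 'evening', 'all'] (min_width=16, slack=2)
Line 4: ['heart', 'cloud', 'is'] (min_width=14, slack=4)
Line 5: ['rice', 'version', 'box'] (min_width=16, slack=2)
Line 6: ['chair', 'and', 'tree', 'up'] (min_width=17, slack=1)
Line 7: ['heart', 'quick'] (min_width=11, slack=7)
Line 8: ['telescope'] (min_width=9, slack=9)

Answer: 2 1 1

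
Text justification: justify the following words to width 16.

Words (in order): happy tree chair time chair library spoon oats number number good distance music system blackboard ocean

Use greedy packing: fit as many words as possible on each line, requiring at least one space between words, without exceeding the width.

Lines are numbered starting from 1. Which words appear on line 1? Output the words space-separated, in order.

Answer: happy tree chair

Derivation:
Line 1: ['happy', 'tree', 'chair'] (min_width=16, slack=0)
Line 2: ['time', 'chair'] (min_width=10, slack=6)
Line 3: ['library', 'spoon'] (min_width=13, slack=3)
Line 4: ['oats', 'number'] (min_width=11, slack=5)
Line 5: ['number', 'good'] (min_width=11, slack=5)
Line 6: ['distance', 'music'] (min_width=14, slack=2)
Line 7: ['system'] (min_width=6, slack=10)
Line 8: ['blackboard', 'ocean'] (min_width=16, slack=0)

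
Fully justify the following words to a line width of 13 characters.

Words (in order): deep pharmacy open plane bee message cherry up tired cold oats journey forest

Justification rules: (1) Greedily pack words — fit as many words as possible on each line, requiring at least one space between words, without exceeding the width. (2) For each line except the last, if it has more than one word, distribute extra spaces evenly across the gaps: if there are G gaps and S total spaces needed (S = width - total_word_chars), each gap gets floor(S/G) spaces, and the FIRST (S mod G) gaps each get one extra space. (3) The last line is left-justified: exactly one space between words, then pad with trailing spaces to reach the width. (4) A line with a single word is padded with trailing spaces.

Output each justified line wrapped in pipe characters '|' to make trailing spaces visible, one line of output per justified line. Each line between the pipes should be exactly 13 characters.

Answer: |deep pharmacy|
|open    plane|
|bee   message|
|cherry     up|
|tired    cold|
|oats  journey|
|forest       |

Derivation:
Line 1: ['deep', 'pharmacy'] (min_width=13, slack=0)
Line 2: ['open', 'plane'] (min_width=10, slack=3)
Line 3: ['bee', 'message'] (min_width=11, slack=2)
Line 4: ['cherry', 'up'] (min_width=9, slack=4)
Line 5: ['tired', 'cold'] (min_width=10, slack=3)
Line 6: ['oats', 'journey'] (min_width=12, slack=1)
Line 7: ['forest'] (min_width=6, slack=7)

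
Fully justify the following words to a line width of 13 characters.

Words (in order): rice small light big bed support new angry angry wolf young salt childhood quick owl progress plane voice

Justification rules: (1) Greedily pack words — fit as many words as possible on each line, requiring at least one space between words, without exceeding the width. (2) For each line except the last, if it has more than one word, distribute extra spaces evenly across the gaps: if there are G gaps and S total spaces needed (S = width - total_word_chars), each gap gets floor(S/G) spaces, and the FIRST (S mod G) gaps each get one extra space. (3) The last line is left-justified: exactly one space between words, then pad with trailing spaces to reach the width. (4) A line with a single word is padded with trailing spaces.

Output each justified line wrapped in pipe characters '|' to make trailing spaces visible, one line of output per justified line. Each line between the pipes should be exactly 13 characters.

Answer: |rice    small|
|light big bed|
|support   new|
|angry   angry|
|wolf    young|
|salt         |
|childhood    |
|quick     owl|
|progress     |
|plane voice  |

Derivation:
Line 1: ['rice', 'small'] (min_width=10, slack=3)
Line 2: ['light', 'big', 'bed'] (min_width=13, slack=0)
Line 3: ['support', 'new'] (min_width=11, slack=2)
Line 4: ['angry', 'angry'] (min_width=11, slack=2)
Line 5: ['wolf', 'young'] (min_width=10, slack=3)
Line 6: ['salt'] (min_width=4, slack=9)
Line 7: ['childhood'] (min_width=9, slack=4)
Line 8: ['quick', 'owl'] (min_width=9, slack=4)
Line 9: ['progress'] (min_width=8, slack=5)
Line 10: ['plane', 'voice'] (min_width=11, slack=2)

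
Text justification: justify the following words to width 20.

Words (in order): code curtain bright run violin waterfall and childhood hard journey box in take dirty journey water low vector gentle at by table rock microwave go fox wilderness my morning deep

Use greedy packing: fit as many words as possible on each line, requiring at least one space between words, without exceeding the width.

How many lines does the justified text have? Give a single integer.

Line 1: ['code', 'curtain', 'bright'] (min_width=19, slack=1)
Line 2: ['run', 'violin', 'waterfall'] (min_width=20, slack=0)
Line 3: ['and', 'childhood', 'hard'] (min_width=18, slack=2)
Line 4: ['journey', 'box', 'in', 'take'] (min_width=19, slack=1)
Line 5: ['dirty', 'journey', 'water'] (min_width=19, slack=1)
Line 6: ['low', 'vector', 'gentle', 'at'] (min_width=20, slack=0)
Line 7: ['by', 'table', 'rock'] (min_width=13, slack=7)
Line 8: ['microwave', 'go', 'fox'] (min_width=16, slack=4)
Line 9: ['wilderness', 'my'] (min_width=13, slack=7)
Line 10: ['morning', 'deep'] (min_width=12, slack=8)
Total lines: 10

Answer: 10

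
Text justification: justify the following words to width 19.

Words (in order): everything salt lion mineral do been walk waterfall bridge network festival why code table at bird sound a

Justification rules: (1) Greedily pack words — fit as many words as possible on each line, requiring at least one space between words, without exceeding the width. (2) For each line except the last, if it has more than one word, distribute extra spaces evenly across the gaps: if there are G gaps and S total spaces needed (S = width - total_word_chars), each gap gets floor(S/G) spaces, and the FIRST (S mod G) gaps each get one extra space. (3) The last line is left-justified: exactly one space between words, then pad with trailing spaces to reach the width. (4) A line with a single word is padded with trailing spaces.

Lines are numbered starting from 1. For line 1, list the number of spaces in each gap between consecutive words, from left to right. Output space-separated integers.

Answer: 5

Derivation:
Line 1: ['everything', 'salt'] (min_width=15, slack=4)
Line 2: ['lion', 'mineral', 'do'] (min_width=15, slack=4)
Line 3: ['been', 'walk', 'waterfall'] (min_width=19, slack=0)
Line 4: ['bridge', 'network'] (min_width=14, slack=5)
Line 5: ['festival', 'why', 'code'] (min_width=17, slack=2)
Line 6: ['table', 'at', 'bird', 'sound'] (min_width=19, slack=0)
Line 7: ['a'] (min_width=1, slack=18)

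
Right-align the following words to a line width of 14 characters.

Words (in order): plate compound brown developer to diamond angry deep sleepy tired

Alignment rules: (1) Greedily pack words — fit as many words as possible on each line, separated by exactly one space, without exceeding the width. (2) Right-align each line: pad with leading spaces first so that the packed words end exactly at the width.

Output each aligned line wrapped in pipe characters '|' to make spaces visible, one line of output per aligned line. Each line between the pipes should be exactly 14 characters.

Answer: |plate compound|
|         brown|
|  developer to|
| diamond angry|
|   deep sleepy|
|         tired|

Derivation:
Line 1: ['plate', 'compound'] (min_width=14, slack=0)
Line 2: ['brown'] (min_width=5, slack=9)
Line 3: ['developer', 'to'] (min_width=12, slack=2)
Line 4: ['diamond', 'angry'] (min_width=13, slack=1)
Line 5: ['deep', 'sleepy'] (min_width=11, slack=3)
Line 6: ['tired'] (min_width=5, slack=9)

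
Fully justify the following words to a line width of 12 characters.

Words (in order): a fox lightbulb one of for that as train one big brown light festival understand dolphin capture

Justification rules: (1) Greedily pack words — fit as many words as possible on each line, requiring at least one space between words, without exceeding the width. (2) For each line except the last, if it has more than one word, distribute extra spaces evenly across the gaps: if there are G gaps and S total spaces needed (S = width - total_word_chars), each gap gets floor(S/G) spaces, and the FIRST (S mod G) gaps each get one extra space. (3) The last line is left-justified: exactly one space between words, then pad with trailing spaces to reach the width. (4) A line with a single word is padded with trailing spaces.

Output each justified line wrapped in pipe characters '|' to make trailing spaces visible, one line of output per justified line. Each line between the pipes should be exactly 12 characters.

Line 1: ['a', 'fox'] (min_width=5, slack=7)
Line 2: ['lightbulb'] (min_width=9, slack=3)
Line 3: ['one', 'of', 'for'] (min_width=10, slack=2)
Line 4: ['that', 'as'] (min_width=7, slack=5)
Line 5: ['train', 'one'] (min_width=9, slack=3)
Line 6: ['big', 'brown'] (min_width=9, slack=3)
Line 7: ['light'] (min_width=5, slack=7)
Line 8: ['festival'] (min_width=8, slack=4)
Line 9: ['understand'] (min_width=10, slack=2)
Line 10: ['dolphin'] (min_width=7, slack=5)
Line 11: ['capture'] (min_width=7, slack=5)

Answer: |a        fox|
|lightbulb   |
|one  of  for|
|that      as|
|train    one|
|big    brown|
|light       |
|festival    |
|understand  |
|dolphin     |
|capture     |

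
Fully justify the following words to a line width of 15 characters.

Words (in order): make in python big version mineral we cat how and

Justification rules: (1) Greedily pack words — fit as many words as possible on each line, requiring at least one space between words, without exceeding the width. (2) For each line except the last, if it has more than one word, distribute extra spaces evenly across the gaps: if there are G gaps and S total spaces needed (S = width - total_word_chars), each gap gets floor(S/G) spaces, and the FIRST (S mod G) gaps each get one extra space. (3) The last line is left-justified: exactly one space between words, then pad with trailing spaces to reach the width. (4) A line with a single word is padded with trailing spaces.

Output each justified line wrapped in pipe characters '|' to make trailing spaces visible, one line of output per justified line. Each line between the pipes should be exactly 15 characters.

Answer: |make  in python|
|big     version|
|mineral  we cat|
|how and        |

Derivation:
Line 1: ['make', 'in', 'python'] (min_width=14, slack=1)
Line 2: ['big', 'version'] (min_width=11, slack=4)
Line 3: ['mineral', 'we', 'cat'] (min_width=14, slack=1)
Line 4: ['how', 'and'] (min_width=7, slack=8)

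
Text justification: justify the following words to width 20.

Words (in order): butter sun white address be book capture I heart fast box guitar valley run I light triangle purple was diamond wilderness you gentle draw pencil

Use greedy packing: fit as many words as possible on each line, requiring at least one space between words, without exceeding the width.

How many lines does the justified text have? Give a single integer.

Answer: 8

Derivation:
Line 1: ['butter', 'sun', 'white'] (min_width=16, slack=4)
Line 2: ['address', 'be', 'book'] (min_width=15, slack=5)
Line 3: ['capture', 'I', 'heart', 'fast'] (min_width=20, slack=0)
Line 4: ['box', 'guitar', 'valley'] (min_width=17, slack=3)
Line 5: ['run', 'I', 'light', 'triangle'] (min_width=20, slack=0)
Line 6: ['purple', 'was', 'diamond'] (min_width=18, slack=2)
Line 7: ['wilderness', 'you'] (min_width=14, slack=6)
Line 8: ['gentle', 'draw', 'pencil'] (min_width=18, slack=2)
Total lines: 8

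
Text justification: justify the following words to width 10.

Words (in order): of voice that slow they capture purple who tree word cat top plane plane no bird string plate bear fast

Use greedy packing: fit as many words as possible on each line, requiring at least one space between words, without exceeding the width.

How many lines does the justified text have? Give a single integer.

Line 1: ['of', 'voice'] (min_width=8, slack=2)
Line 2: ['that', 'slow'] (min_width=9, slack=1)
Line 3: ['they'] (min_width=4, slack=6)
Line 4: ['capture'] (min_width=7, slack=3)
Line 5: ['purple', 'who'] (min_width=10, slack=0)
Line 6: ['tree', 'word'] (min_width=9, slack=1)
Line 7: ['cat', 'top'] (min_width=7, slack=3)
Line 8: ['plane'] (min_width=5, slack=5)
Line 9: ['plane', 'no'] (min_width=8, slack=2)
Line 10: ['bird'] (min_width=4, slack=6)
Line 11: ['string'] (min_width=6, slack=4)
Line 12: ['plate', 'bear'] (min_width=10, slack=0)
Line 13: ['fast'] (min_width=4, slack=6)
Total lines: 13

Answer: 13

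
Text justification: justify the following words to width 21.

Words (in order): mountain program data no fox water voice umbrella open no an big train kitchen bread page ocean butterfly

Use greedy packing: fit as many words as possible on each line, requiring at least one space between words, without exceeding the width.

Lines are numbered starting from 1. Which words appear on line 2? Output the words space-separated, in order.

Answer: no fox water voice

Derivation:
Line 1: ['mountain', 'program', 'data'] (min_width=21, slack=0)
Line 2: ['no', 'fox', 'water', 'voice'] (min_width=18, slack=3)
Line 3: ['umbrella', 'open', 'no', 'an'] (min_width=19, slack=2)
Line 4: ['big', 'train', 'kitchen'] (min_width=17, slack=4)
Line 5: ['bread', 'page', 'ocean'] (min_width=16, slack=5)
Line 6: ['butterfly'] (min_width=9, slack=12)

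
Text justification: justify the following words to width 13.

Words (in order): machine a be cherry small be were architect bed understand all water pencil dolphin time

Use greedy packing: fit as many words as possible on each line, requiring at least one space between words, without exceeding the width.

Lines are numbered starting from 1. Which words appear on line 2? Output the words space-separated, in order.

Line 1: ['machine', 'a', 'be'] (min_width=12, slack=1)
Line 2: ['cherry', 'small'] (min_width=12, slack=1)
Line 3: ['be', 'were'] (min_width=7, slack=6)
Line 4: ['architect', 'bed'] (min_width=13, slack=0)
Line 5: ['understand'] (min_width=10, slack=3)
Line 6: ['all', 'water'] (min_width=9, slack=4)
Line 7: ['pencil'] (min_width=6, slack=7)
Line 8: ['dolphin', 'time'] (min_width=12, slack=1)

Answer: cherry small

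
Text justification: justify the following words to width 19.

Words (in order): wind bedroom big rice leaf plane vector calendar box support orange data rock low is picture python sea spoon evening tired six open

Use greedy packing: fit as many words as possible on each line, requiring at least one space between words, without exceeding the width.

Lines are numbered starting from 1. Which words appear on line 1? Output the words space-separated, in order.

Answer: wind bedroom big

Derivation:
Line 1: ['wind', 'bedroom', 'big'] (min_width=16, slack=3)
Line 2: ['rice', 'leaf', 'plane'] (min_width=15, slack=4)
Line 3: ['vector', 'calendar', 'box'] (min_width=19, slack=0)
Line 4: ['support', 'orange', 'data'] (min_width=19, slack=0)
Line 5: ['rock', 'low', 'is', 'picture'] (min_width=19, slack=0)
Line 6: ['python', 'sea', 'spoon'] (min_width=16, slack=3)
Line 7: ['evening', 'tired', 'six'] (min_width=17, slack=2)
Line 8: ['open'] (min_width=4, slack=15)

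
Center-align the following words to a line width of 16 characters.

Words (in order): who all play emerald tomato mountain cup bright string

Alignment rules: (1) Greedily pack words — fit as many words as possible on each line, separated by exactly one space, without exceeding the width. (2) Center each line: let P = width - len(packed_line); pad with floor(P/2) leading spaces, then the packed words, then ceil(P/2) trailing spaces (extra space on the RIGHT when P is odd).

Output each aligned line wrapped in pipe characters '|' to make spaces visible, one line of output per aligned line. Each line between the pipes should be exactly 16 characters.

Answer: |  who all play  |
| emerald tomato |
|  mountain cup  |
| bright string  |

Derivation:
Line 1: ['who', 'all', 'play'] (min_width=12, slack=4)
Line 2: ['emerald', 'tomato'] (min_width=14, slack=2)
Line 3: ['mountain', 'cup'] (min_width=12, slack=4)
Line 4: ['bright', 'string'] (min_width=13, slack=3)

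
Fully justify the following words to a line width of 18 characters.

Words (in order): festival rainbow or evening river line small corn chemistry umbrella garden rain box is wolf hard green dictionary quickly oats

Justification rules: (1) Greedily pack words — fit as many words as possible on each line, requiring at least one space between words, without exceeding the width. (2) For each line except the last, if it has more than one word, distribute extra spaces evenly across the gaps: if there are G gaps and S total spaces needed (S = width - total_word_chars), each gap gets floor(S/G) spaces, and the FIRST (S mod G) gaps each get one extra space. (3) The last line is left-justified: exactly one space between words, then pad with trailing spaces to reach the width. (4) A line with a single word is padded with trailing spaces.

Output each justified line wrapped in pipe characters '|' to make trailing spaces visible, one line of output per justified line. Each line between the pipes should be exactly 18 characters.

Line 1: ['festival', 'rainbow'] (min_width=16, slack=2)
Line 2: ['or', 'evening', 'river'] (min_width=16, slack=2)
Line 3: ['line', 'small', 'corn'] (min_width=15, slack=3)
Line 4: ['chemistry', 'umbrella'] (min_width=18, slack=0)
Line 5: ['garden', 'rain', 'box', 'is'] (min_width=18, slack=0)
Line 6: ['wolf', 'hard', 'green'] (min_width=15, slack=3)
Line 7: ['dictionary', 'quickly'] (min_width=18, slack=0)
Line 8: ['oats'] (min_width=4, slack=14)

Answer: |festival   rainbow|
|or  evening  river|
|line   small  corn|
|chemistry umbrella|
|garden rain box is|
|wolf   hard  green|
|dictionary quickly|
|oats              |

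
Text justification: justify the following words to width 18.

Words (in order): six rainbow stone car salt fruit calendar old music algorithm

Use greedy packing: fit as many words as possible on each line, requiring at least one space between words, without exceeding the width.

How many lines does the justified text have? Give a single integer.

Line 1: ['six', 'rainbow', 'stone'] (min_width=17, slack=1)
Line 2: ['car', 'salt', 'fruit'] (min_width=14, slack=4)
Line 3: ['calendar', 'old', 'music'] (min_width=18, slack=0)
Line 4: ['algorithm'] (min_width=9, slack=9)
Total lines: 4

Answer: 4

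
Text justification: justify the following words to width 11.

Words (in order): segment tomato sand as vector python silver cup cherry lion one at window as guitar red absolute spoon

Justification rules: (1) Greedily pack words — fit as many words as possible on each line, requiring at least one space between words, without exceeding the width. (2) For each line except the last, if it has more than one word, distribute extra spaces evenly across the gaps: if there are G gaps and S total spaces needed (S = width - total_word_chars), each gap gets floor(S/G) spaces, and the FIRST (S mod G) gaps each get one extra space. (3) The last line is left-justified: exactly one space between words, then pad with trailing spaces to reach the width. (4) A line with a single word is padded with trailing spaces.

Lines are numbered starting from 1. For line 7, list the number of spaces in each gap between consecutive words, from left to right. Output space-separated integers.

Answer: 6

Derivation:
Line 1: ['segment'] (min_width=7, slack=4)
Line 2: ['tomato', 'sand'] (min_width=11, slack=0)
Line 3: ['as', 'vector'] (min_width=9, slack=2)
Line 4: ['python'] (min_width=6, slack=5)
Line 5: ['silver', 'cup'] (min_width=10, slack=1)
Line 6: ['cherry', 'lion'] (min_width=11, slack=0)
Line 7: ['one', 'at'] (min_width=6, slack=5)
Line 8: ['window', 'as'] (min_width=9, slack=2)
Line 9: ['guitar', 'red'] (min_width=10, slack=1)
Line 10: ['absolute'] (min_width=8, slack=3)
Line 11: ['spoon'] (min_width=5, slack=6)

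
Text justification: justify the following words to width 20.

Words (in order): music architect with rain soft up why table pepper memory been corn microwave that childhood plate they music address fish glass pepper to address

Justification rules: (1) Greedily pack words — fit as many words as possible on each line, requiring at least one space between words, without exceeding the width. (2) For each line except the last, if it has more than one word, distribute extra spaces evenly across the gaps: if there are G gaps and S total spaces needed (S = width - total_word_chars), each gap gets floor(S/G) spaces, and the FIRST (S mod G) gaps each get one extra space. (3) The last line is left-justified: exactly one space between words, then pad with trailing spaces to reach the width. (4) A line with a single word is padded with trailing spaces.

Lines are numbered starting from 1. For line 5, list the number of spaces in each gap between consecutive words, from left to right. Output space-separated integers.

Line 1: ['music', 'architect', 'with'] (min_width=20, slack=0)
Line 2: ['rain', 'soft', 'up', 'why'] (min_width=16, slack=4)
Line 3: ['table', 'pepper', 'memory'] (min_width=19, slack=1)
Line 4: ['been', 'corn', 'microwave'] (min_width=19, slack=1)
Line 5: ['that', 'childhood', 'plate'] (min_width=20, slack=0)
Line 6: ['they', 'music', 'address'] (min_width=18, slack=2)
Line 7: ['fish', 'glass', 'pepper', 'to'] (min_width=20, slack=0)
Line 8: ['address'] (min_width=7, slack=13)

Answer: 1 1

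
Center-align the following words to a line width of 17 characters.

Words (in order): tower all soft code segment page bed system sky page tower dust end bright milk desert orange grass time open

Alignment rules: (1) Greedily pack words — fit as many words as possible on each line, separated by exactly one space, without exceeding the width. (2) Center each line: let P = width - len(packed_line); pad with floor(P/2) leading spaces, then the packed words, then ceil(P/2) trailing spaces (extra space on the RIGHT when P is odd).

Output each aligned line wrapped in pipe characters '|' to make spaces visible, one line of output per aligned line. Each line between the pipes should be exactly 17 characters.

Line 1: ['tower', 'all', 'soft'] (min_width=14, slack=3)
Line 2: ['code', 'segment', 'page'] (min_width=17, slack=0)
Line 3: ['bed', 'system', 'sky'] (min_width=14, slack=3)
Line 4: ['page', 'tower', 'dust'] (min_width=15, slack=2)
Line 5: ['end', 'bright', 'milk'] (min_width=15, slack=2)
Line 6: ['desert', 'orange'] (min_width=13, slack=4)
Line 7: ['grass', 'time', 'open'] (min_width=15, slack=2)

Answer: | tower all soft  |
|code segment page|
| bed system sky  |
| page tower dust |
| end bright milk |
|  desert orange  |
| grass time open |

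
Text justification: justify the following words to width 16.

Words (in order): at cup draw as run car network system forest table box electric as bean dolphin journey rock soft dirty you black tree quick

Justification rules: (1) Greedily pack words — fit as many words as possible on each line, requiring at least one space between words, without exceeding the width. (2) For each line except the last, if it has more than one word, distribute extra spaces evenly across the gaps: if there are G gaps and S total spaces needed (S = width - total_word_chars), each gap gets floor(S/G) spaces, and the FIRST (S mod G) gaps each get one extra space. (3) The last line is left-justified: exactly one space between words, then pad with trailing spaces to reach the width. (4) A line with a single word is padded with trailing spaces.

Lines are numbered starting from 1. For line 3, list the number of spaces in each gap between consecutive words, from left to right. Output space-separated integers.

Line 1: ['at', 'cup', 'draw', 'as'] (min_width=14, slack=2)
Line 2: ['run', 'car', 'network'] (min_width=15, slack=1)
Line 3: ['system', 'forest'] (min_width=13, slack=3)
Line 4: ['table', 'box'] (min_width=9, slack=7)
Line 5: ['electric', 'as', 'bean'] (min_width=16, slack=0)
Line 6: ['dolphin', 'journey'] (min_width=15, slack=1)
Line 7: ['rock', 'soft', 'dirty'] (min_width=15, slack=1)
Line 8: ['you', 'black', 'tree'] (min_width=14, slack=2)
Line 9: ['quick'] (min_width=5, slack=11)

Answer: 4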